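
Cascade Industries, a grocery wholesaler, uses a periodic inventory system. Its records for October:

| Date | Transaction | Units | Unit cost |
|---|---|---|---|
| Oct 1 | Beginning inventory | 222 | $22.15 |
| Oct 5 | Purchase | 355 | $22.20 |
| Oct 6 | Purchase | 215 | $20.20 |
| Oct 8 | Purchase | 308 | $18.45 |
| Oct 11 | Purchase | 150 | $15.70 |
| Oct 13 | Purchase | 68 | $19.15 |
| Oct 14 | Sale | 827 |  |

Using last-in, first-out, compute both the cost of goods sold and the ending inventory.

COGS = $15,592.00; ending inventory = $10,889.10

Oct 14, 827 sold [LIFO — newest first]: 68 @ $19.15 + 150 @ $15.70 + 308 @ $18.45 + 215 @ $20.20 + 86 @ $22.20 = $15,592.00
Ending inventory: 222 @ $22.15 + 269 @ $22.20 = $10,889.10
Check: goods available $26,481.10 = COGS $15,592.00 + ending $10,889.10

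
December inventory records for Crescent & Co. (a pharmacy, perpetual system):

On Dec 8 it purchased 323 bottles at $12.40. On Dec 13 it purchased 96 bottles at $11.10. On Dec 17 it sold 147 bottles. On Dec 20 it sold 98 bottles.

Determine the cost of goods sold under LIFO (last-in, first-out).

COGS = $2,913.20

Dec 17, 147 sold [LIFO — newest first]: 96 @ $11.10 + 51 @ $12.40 = $1,698.00
Dec 20, 98 sold [LIFO — newest first]: 98 @ $12.40 = $1,215.20
Total COGS = $1,698.00 + $1,215.20 = $2,913.20
Ending inventory: 174 @ $12.40 = $2,157.60
Check: goods available $5,070.80 = COGS $2,913.20 + ending $2,157.60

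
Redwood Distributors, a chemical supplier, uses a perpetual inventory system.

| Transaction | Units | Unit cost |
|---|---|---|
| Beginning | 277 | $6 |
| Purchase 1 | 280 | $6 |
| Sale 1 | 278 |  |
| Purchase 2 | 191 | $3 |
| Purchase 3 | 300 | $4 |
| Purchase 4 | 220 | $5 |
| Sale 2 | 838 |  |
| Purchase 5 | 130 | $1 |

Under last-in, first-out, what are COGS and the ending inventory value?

Sale 1 (278) [LIFO — newest first]: 278 @ $6 = $1,668
Sale 2 (838) [LIFO — newest first]: 220 @ $5 + 300 @ $4 + 191 @ $3 + 2 @ $6 + 125 @ $6 = $3,635
Total COGS = $1,668 + $3,635 = $5,303
Ending inventory: 152 @ $6 + 130 @ $1 = $1,042

COGS = $5,303; ending inventory = $1,042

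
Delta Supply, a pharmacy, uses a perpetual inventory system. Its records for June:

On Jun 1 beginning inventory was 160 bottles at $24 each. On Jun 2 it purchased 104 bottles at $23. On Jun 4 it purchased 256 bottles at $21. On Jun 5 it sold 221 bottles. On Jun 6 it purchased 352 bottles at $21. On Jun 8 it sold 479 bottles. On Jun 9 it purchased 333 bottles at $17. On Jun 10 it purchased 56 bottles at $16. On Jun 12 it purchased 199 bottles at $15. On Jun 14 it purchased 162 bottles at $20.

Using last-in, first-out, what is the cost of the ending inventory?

Jun 5, 221 sold [LIFO — newest first]: 221 @ $21 = $4,641
Jun 8, 479 sold [LIFO — newest first]: 352 @ $21 + 35 @ $21 + 92 @ $23 = $10,243
Total COGS = $4,641 + $10,243 = $14,884
Ending inventory: 160 @ $24 + 12 @ $23 + 333 @ $17 + 56 @ $16 + 199 @ $15 + 162 @ $20 = $16,898

Ending inventory = $16,898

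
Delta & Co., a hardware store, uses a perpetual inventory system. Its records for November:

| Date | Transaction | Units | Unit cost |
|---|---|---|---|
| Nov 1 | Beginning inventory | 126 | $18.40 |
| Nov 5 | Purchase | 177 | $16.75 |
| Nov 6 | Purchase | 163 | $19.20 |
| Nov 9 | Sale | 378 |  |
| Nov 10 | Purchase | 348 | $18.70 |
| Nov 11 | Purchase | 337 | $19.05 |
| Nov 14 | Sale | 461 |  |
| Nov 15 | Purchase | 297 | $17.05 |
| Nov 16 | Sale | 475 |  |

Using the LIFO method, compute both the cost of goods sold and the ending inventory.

COGS = $23,924.65; ending inventory = $2,479.40

Nov 9, 378 sold [LIFO — newest first]: 163 @ $19.20 + 177 @ $16.75 + 38 @ $18.40 = $6,793.55
Nov 14, 461 sold [LIFO — newest first]: 337 @ $19.05 + 124 @ $18.70 = $8,738.65
Nov 16, 475 sold [LIFO — newest first]: 297 @ $17.05 + 178 @ $18.70 = $8,392.45
Total COGS = $6,793.55 + $8,738.65 + $8,392.45 = $23,924.65
Ending inventory: 88 @ $18.40 + 46 @ $18.70 = $2,479.40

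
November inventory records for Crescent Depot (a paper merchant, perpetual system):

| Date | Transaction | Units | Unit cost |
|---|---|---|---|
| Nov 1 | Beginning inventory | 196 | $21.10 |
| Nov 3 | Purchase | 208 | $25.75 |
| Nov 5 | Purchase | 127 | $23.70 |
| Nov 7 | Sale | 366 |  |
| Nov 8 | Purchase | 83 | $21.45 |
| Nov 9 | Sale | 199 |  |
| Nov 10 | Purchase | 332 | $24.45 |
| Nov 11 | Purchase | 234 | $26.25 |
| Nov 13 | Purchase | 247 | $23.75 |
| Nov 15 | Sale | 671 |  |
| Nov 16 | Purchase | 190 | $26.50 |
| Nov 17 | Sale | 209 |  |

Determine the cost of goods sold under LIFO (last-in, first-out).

COGS = $35,401.75

Nov 7, 366 sold [LIFO — newest first]: 127 @ $23.70 + 208 @ $25.75 + 31 @ $21.10 = $9,020.00
Nov 9, 199 sold [LIFO — newest first]: 83 @ $21.45 + 116 @ $21.10 = $4,227.95
Nov 15, 671 sold [LIFO — newest first]: 247 @ $23.75 + 234 @ $26.25 + 190 @ $24.45 = $16,654.25
Nov 17, 209 sold [LIFO — newest first]: 190 @ $26.50 + 19 @ $24.45 = $5,499.55
Total COGS = $9,020.00 + $4,227.95 + $16,654.25 + $5,499.55 = $35,401.75
Ending inventory: 49 @ $21.10 + 123 @ $24.45 = $4,041.25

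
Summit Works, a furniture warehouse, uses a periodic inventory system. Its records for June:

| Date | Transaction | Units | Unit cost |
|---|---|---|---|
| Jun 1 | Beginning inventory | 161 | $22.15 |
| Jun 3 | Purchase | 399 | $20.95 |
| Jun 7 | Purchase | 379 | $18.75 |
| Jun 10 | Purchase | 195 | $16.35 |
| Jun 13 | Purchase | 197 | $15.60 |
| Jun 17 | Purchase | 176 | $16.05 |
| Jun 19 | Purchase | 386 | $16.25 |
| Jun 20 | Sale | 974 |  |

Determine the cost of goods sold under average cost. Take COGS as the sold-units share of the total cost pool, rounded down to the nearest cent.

Jun 20, sell 974: 974/1893 × $34,390.20 → $17,694.69
Ending inventory (cost pool remaining) = $16,695.51

COGS = $17,694.69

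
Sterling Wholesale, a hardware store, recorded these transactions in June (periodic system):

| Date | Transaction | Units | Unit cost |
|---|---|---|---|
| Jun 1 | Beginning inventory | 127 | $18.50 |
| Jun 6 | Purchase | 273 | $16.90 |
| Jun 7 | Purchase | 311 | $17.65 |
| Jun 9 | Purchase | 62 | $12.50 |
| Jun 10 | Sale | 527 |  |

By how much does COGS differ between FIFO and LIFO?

FIFO COGS: 127 @ $18.50 + 273 @ $16.90 + 127 @ $17.65 = $9,204.75
LIFO COGS: 62 @ $12.50 + 311 @ $17.65 + 154 @ $16.90 = $8,866.75
Difference = |$9,204.75 − $8,866.75| = $338.00

$338.00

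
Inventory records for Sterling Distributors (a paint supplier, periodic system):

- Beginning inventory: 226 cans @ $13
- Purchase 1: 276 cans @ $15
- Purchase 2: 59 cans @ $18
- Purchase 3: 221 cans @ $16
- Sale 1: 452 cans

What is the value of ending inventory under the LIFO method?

Sale 1 (452) [LIFO — newest first]: 221 @ $16 + 59 @ $18 + 172 @ $15 = $7,178
Ending inventory: 226 @ $13 + 104 @ $15 = $4,498

Ending inventory = $4,498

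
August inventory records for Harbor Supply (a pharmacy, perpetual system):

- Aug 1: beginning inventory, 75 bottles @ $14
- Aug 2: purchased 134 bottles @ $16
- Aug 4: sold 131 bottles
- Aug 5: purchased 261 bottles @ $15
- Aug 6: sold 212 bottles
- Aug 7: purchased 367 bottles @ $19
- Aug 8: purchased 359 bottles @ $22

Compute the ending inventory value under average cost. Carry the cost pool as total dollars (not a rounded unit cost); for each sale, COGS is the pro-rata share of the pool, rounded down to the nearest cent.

After Aug 1: 75 on hand, pool $1,050.00 (≈ $14.0000 each)
After Aug 2: 209 on hand, pool $3,194.00 (≈ $15.2823 each)
Aug 4, sell 131: 131/209 × $3,194.00 → $2,001.98
After Aug 5: 339 on hand, pool $5,107.02 (≈ $15.0650 each)
Aug 6, sell 212: 212/339 × $5,107.02 → $3,193.77
After Aug 7: 494 on hand, pool $8,886.25 (≈ $17.9884 each)
After Aug 8: 853 on hand, pool $16,784.25 (≈ $19.6767 each)
Total COGS = $2,001.98 + $3,193.77 = $5,195.75
Ending inventory (cost pool remaining) = $16,784.25
Check: goods available $21,980.00 = COGS $5,195.75 + ending $16,784.25

Ending inventory = $16,784.25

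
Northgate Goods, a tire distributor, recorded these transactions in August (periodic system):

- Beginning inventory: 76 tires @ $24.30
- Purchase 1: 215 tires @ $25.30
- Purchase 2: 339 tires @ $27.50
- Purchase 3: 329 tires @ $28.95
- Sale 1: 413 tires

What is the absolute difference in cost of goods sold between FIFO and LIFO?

$1,193.25

FIFO COGS: 76 @ $24.30 + 215 @ $25.30 + 122 @ $27.50 = $10,641.30
LIFO COGS: 329 @ $28.95 + 84 @ $27.50 = $11,834.55
Difference = |$10,641.30 − $11,834.55| = $1,193.25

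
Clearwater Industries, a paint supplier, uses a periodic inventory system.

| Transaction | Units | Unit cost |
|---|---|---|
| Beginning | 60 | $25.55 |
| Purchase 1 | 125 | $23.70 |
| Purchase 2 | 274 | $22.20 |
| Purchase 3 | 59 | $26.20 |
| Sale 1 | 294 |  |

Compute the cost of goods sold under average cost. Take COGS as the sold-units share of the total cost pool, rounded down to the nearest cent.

Sale 1, sell 294: 294/518 × $12,124.10 → $6,881.24
Ending inventory (cost pool remaining) = $5,242.86

COGS = $6,881.24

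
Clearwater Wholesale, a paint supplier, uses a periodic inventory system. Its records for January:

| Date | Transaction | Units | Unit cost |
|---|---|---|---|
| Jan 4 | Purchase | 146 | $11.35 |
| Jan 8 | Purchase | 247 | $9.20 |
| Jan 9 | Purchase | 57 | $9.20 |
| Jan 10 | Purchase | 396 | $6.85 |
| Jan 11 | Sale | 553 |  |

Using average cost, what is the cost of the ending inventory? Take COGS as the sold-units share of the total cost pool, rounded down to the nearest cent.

Ending inventory = $2,482.02

Jan 11, sell 553: 553/846 × $7,166.50 → $4,684.48
Ending inventory (cost pool remaining) = $2,482.02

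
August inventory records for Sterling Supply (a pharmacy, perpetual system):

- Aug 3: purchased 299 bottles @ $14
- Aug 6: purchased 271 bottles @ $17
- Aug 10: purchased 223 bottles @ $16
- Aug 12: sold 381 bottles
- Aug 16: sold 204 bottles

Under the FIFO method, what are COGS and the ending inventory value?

Aug 12, 381 sold [FIFO — oldest first]: 299 @ $14 + 82 @ $17 = $5,580
Aug 16, 204 sold [FIFO — oldest first]: 189 @ $17 + 15 @ $16 = $3,453
Total COGS = $5,580 + $3,453 = $9,033
Ending inventory: 208 @ $16 = $3,328

COGS = $9,033; ending inventory = $3,328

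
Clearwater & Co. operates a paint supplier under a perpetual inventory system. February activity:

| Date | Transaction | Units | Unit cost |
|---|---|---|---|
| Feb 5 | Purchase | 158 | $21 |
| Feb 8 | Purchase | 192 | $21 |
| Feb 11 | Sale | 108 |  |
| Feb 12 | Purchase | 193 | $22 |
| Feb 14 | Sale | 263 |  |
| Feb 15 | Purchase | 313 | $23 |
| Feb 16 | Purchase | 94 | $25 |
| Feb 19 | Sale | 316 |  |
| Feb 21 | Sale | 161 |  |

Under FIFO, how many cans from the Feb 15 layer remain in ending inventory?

8

Feb 11, 108 sold [FIFO — oldest first]: 108 @ $21 = $2,268
Feb 14, 263 sold [FIFO — oldest first]: 50 @ $21 + 192 @ $21 + 21 @ $22 = $5,544
Feb 19, 316 sold [FIFO — oldest first]: 172 @ $22 + 144 @ $23 = $7,096
Feb 21, 161 sold [FIFO — oldest first]: 161 @ $23 = $3,703
Total COGS = $2,268 + $5,544 + $7,096 + $3,703 = $18,611
Ending inventory: 8 @ $23 + 94 @ $25 = $2,534
Check: goods available $21,145 = COGS $18,611 + ending $2,534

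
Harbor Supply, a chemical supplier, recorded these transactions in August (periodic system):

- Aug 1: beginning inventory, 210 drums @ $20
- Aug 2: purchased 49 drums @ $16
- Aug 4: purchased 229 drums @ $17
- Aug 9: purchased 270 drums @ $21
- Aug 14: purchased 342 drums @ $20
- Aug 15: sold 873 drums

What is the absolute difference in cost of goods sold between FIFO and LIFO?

FIFO COGS: 210 @ $20 + 49 @ $16 + 229 @ $17 + 270 @ $21 + 115 @ $20 = $16,847
LIFO COGS: 342 @ $20 + 270 @ $21 + 229 @ $17 + 32 @ $16 = $16,915
Difference = |$16,847 − $16,915| = $68

$68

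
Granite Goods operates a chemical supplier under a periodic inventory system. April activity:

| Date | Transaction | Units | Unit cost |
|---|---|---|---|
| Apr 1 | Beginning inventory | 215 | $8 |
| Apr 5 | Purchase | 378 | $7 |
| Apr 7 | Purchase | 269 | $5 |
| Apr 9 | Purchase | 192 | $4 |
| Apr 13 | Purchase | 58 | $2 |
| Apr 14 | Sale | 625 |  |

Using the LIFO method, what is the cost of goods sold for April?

Apr 14, 625 sold [LIFO — newest first]: 58 @ $2 + 192 @ $4 + 269 @ $5 + 106 @ $7 = $2,971
Ending inventory: 215 @ $8 + 272 @ $7 = $3,624
Check: goods available $6,595 = COGS $2,971 + ending $3,624

COGS = $2,971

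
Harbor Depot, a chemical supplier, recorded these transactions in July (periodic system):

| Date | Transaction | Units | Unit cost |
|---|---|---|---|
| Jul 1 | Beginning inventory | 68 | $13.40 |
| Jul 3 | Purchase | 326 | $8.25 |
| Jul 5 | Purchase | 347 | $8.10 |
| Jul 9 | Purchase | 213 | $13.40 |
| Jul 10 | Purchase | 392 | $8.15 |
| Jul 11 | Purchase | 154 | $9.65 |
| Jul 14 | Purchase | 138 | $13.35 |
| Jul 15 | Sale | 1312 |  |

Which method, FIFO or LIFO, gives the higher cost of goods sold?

LIFO

FIFO COGS: 68 @ $13.40 + 326 @ $8.25 + 347 @ $8.10 + 213 @ $13.40 + 358 @ $8.15 = $12,183.30
LIFO COGS: 138 @ $13.35 + 154 @ $9.65 + 392 @ $8.15 + 213 @ $13.40 + 347 @ $8.10 + 68 @ $8.25 = $12,749.10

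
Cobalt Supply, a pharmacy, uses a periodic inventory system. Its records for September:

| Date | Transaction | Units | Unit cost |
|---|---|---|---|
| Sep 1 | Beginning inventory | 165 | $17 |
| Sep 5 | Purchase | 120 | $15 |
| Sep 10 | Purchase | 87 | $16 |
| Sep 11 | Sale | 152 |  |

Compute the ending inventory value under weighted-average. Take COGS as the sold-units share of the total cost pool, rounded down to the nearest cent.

Ending inventory = $3,546.62

Sep 11, sell 152: 152/372 × $5,997.00 → $2,450.38
Ending inventory (cost pool remaining) = $3,546.62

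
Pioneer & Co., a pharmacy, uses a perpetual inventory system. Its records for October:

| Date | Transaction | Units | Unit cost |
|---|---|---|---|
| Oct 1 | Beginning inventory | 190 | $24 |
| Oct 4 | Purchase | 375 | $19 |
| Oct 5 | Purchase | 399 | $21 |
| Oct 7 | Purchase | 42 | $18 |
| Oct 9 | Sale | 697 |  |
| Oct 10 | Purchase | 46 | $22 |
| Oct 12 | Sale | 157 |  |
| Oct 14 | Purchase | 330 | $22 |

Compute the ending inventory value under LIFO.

Ending inventory = $11,972

Oct 9, 697 sold [LIFO — newest first]: 42 @ $18 + 399 @ $21 + 256 @ $19 = $13,999
Oct 12, 157 sold [LIFO — newest first]: 46 @ $22 + 111 @ $19 = $3,121
Total COGS = $13,999 + $3,121 = $17,120
Ending inventory: 190 @ $24 + 8 @ $19 + 330 @ $22 = $11,972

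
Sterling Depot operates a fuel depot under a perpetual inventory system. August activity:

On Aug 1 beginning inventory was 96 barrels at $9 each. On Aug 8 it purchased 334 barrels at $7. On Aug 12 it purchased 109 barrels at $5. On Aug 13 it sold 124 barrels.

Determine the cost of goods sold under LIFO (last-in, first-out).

COGS = $650

Aug 13, 124 sold [LIFO — newest first]: 109 @ $5 + 15 @ $7 = $650
Ending inventory: 96 @ $9 + 319 @ $7 = $3,097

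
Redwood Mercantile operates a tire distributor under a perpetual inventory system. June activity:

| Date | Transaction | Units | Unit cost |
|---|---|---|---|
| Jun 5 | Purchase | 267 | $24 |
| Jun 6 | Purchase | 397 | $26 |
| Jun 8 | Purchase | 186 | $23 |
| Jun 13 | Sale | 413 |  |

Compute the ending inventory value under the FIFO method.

Jun 13, 413 sold [FIFO — oldest first]: 267 @ $24 + 146 @ $26 = $10,204
Ending inventory: 251 @ $26 + 186 @ $23 = $10,804
Check: goods available $21,008 = COGS $10,204 + ending $10,804

Ending inventory = $10,804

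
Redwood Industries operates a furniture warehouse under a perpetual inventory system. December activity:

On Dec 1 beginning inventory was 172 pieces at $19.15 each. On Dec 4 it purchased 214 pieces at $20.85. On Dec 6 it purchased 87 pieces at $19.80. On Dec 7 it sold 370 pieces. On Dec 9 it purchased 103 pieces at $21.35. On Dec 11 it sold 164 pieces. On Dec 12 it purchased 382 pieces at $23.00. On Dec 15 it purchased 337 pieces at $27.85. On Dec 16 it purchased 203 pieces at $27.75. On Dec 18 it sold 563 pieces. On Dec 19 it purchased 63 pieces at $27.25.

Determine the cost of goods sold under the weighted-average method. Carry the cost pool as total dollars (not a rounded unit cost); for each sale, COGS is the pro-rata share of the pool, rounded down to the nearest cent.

COGS = $25,218.33

After Dec 1: 172 on hand, pool $3,293.80 (≈ $19.1500 each)
After Dec 4: 386 on hand, pool $7,755.70 (≈ $20.0925 each)
After Dec 6: 473 on hand, pool $9,478.30 (≈ $20.0387 each)
Dec 7, sell 370: 370/473 × $9,478.30 → $7,414.31
After Dec 9: 206 on hand, pool $4,263.04 (≈ $20.6944 each)
Dec 11, sell 164: 164/206 × $4,263.04 → $3,393.87
After Dec 12: 424 on hand, pool $9,655.17 (≈ $22.7716 each)
After Dec 15: 761 on hand, pool $19,040.62 (≈ $25.0205 each)
After Dec 16: 964 on hand, pool $24,673.87 (≈ $25.5953 each)
Dec 18, sell 563: 563/964 × $24,673.87 → $14,410.15
After Dec 19: 464 on hand, pool $11,980.47 (≈ $25.8200 each)
Total COGS = $7,414.31 + $3,393.87 + $14,410.15 = $25,218.33
Ending inventory (cost pool remaining) = $11,980.47
Check: goods available $37,198.80 = COGS $25,218.33 + ending $11,980.47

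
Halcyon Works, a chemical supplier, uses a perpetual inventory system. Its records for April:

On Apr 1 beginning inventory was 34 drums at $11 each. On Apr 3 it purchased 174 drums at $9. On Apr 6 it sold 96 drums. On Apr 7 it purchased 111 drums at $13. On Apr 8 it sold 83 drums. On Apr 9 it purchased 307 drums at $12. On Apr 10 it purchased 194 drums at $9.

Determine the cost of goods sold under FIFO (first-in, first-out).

COGS = $1,679

Apr 6, 96 sold [FIFO — oldest first]: 34 @ $11 + 62 @ $9 = $932
Apr 8, 83 sold [FIFO — oldest first]: 83 @ $9 = $747
Total COGS = $932 + $747 = $1,679
Ending inventory: 29 @ $9 + 111 @ $13 + 307 @ $12 + 194 @ $9 = $7,134
Check: goods available $8,813 = COGS $1,679 + ending $7,134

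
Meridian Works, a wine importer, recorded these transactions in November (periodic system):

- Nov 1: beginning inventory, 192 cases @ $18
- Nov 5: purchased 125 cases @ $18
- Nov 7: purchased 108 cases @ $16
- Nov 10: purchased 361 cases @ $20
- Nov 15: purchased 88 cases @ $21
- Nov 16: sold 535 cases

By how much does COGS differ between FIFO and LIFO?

$810

FIFO COGS: 192 @ $18 + 125 @ $18 + 108 @ $16 + 110 @ $20 = $9,634
LIFO COGS: 88 @ $21 + 361 @ $20 + 86 @ $16 = $10,444
Difference = |$9,634 − $10,444| = $810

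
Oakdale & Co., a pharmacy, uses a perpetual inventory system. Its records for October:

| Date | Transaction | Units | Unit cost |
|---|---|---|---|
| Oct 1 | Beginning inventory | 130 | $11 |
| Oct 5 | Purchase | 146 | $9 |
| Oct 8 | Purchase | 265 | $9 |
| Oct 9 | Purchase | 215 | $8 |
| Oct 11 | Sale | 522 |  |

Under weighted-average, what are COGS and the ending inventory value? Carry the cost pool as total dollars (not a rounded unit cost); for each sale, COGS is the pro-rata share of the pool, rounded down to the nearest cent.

COGS = $4,729.07; ending inventory = $2,119.93

After Oct 1: 130 on hand, pool $1,430.00 (≈ $11.0000 each)
After Oct 5: 276 on hand, pool $2,744.00 (≈ $9.9420 each)
After Oct 8: 541 on hand, pool $5,129.00 (≈ $9.4806 each)
After Oct 9: 756 on hand, pool $6,849.00 (≈ $9.0595 each)
Oct 11, sell 522: 522/756 × $6,849.00 → $4,729.07
Ending inventory (cost pool remaining) = $2,119.93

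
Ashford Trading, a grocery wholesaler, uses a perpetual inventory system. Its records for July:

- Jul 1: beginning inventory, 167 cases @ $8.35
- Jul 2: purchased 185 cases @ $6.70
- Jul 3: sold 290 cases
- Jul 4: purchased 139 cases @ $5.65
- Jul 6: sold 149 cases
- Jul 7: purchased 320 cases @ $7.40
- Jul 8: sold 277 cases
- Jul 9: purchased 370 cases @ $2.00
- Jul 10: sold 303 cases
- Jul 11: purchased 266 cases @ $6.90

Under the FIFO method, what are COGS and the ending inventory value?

COGS = $6,203.30; ending inventory = $2,159.40

Jul 3, 290 sold [FIFO — oldest first]: 167 @ $8.35 + 123 @ $6.70 = $2,218.55
Jul 6, 149 sold [FIFO — oldest first]: 62 @ $6.70 + 87 @ $5.65 = $906.95
Jul 8, 277 sold [FIFO — oldest first]: 52 @ $5.65 + 225 @ $7.40 = $1,958.80
Jul 10, 303 sold [FIFO — oldest first]: 95 @ $7.40 + 208 @ $2.00 = $1,119.00
Total COGS = $2,218.55 + $906.95 + $1,958.80 + $1,119.00 = $6,203.30
Ending inventory: 162 @ $2.00 + 266 @ $6.90 = $2,159.40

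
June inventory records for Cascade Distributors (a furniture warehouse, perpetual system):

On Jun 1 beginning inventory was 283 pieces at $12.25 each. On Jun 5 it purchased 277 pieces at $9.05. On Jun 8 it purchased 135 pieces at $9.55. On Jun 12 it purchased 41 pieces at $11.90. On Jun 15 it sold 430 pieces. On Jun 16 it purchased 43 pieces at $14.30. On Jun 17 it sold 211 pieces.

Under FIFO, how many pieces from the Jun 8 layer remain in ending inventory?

Jun 15, 430 sold [FIFO — oldest first]: 283 @ $12.25 + 147 @ $9.05 = $4,797.10
Jun 17, 211 sold [FIFO — oldest first]: 130 @ $9.05 + 81 @ $9.55 = $1,950.05
Total COGS = $4,797.10 + $1,950.05 = $6,747.15
Ending inventory: 54 @ $9.55 + 41 @ $11.90 + 43 @ $14.30 = $1,618.50

54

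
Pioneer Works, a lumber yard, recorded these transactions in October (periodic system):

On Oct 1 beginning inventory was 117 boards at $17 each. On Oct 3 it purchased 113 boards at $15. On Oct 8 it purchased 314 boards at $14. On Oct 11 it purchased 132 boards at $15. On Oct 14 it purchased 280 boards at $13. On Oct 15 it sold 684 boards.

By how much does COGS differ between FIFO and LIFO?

$736

FIFO COGS: 117 @ $17 + 113 @ $15 + 314 @ $14 + 132 @ $15 + 8 @ $13 = $10,164
LIFO COGS: 280 @ $13 + 132 @ $15 + 272 @ $14 = $9,428
Difference = |$10,164 − $9,428| = $736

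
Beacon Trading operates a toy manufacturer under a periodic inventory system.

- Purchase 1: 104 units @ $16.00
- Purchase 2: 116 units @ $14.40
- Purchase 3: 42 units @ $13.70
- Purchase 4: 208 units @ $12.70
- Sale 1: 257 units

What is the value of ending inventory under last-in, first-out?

Ending inventory = $3,233.60

Sale 1 (257) [LIFO — newest first]: 208 @ $12.70 + 42 @ $13.70 + 7 @ $14.40 = $3,317.80
Ending inventory: 104 @ $16.00 + 109 @ $14.40 = $3,233.60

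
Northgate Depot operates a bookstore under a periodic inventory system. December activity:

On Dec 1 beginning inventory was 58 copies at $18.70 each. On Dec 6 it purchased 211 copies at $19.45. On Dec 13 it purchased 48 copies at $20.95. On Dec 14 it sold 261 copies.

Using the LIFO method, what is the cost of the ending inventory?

Ending inventory = $1,047.20

Dec 14, 261 sold [LIFO — newest first]: 48 @ $20.95 + 211 @ $19.45 + 2 @ $18.70 = $5,146.95
Ending inventory: 56 @ $18.70 = $1,047.20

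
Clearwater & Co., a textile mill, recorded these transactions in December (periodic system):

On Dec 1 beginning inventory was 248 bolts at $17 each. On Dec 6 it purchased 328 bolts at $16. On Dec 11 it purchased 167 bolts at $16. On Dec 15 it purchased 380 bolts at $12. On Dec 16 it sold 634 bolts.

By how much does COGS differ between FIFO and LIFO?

FIFO COGS: 248 @ $17 + 328 @ $16 + 58 @ $16 = $10,392
LIFO COGS: 380 @ $12 + 167 @ $16 + 87 @ $16 = $8,624
Difference = |$10,392 − $8,624| = $1,768

$1,768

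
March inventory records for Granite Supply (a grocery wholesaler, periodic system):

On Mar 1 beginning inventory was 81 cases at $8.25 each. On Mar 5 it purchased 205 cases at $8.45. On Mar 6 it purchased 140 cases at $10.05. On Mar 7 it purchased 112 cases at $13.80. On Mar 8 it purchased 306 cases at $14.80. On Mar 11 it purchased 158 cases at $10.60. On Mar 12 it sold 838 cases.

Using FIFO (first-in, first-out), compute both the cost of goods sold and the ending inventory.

COGS = $9,793.10; ending inventory = $1,763.60

Mar 12, 838 sold [FIFO — oldest first]: 81 @ $8.25 + 205 @ $8.45 + 140 @ $10.05 + 112 @ $13.80 + 300 @ $14.80 = $9,793.10
Ending inventory: 6 @ $14.80 + 158 @ $10.60 = $1,763.60
Check: goods available $11,556.70 = COGS $9,793.10 + ending $1,763.60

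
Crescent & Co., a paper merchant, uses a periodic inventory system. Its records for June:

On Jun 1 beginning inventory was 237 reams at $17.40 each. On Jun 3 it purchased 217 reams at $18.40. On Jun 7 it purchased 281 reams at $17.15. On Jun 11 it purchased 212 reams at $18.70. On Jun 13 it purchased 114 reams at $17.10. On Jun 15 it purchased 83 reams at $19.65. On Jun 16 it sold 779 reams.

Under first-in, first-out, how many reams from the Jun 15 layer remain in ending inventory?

Jun 16, 779 sold [FIFO — oldest first]: 237 @ $17.40 + 217 @ $18.40 + 281 @ $17.15 + 44 @ $18.70 = $13,758.55
Ending inventory: 168 @ $18.70 + 114 @ $17.10 + 83 @ $19.65 = $6,721.95
Check: goods available $20,480.50 = COGS $13,758.55 + ending $6,721.95

83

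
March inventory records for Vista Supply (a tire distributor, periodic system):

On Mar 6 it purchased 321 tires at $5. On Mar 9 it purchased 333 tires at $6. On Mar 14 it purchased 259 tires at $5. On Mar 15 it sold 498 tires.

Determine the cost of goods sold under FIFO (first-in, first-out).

COGS = $2,667

Mar 15, 498 sold [FIFO — oldest first]: 321 @ $5 + 177 @ $6 = $2,667
Ending inventory: 156 @ $6 + 259 @ $5 = $2,231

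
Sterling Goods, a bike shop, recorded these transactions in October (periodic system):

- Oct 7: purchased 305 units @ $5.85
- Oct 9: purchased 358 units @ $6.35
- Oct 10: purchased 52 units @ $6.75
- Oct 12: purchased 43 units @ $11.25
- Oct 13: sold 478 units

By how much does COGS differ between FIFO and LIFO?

FIFO COGS: 305 @ $5.85 + 173 @ $6.35 = $2,882.80
LIFO COGS: 43 @ $11.25 + 52 @ $6.75 + 358 @ $6.35 + 25 @ $5.85 = $3,254.30
Difference = |$2,882.80 − $3,254.30| = $371.50

$371.50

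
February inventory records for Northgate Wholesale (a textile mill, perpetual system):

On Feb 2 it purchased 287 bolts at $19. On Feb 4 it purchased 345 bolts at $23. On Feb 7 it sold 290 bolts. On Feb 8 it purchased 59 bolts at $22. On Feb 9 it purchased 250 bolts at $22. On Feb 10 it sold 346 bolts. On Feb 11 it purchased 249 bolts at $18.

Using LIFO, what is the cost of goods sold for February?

COGS = $14,319

Feb 7, 290 sold [LIFO — newest first]: 290 @ $23 = $6,670
Feb 10, 346 sold [LIFO — newest first]: 250 @ $22 + 59 @ $22 + 37 @ $23 = $7,649
Total COGS = $6,670 + $7,649 = $14,319
Ending inventory: 287 @ $19 + 18 @ $23 + 249 @ $18 = $10,349
Check: goods available $24,668 = COGS $14,319 + ending $10,349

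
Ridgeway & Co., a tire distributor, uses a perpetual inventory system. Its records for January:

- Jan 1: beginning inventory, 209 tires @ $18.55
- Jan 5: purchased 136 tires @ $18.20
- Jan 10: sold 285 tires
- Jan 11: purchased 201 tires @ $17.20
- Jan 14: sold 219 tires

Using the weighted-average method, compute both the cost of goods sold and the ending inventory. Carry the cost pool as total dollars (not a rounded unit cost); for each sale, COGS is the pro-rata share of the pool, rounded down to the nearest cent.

After Jan 1: 209 on hand, pool $3,876.95 (≈ $18.5500 each)
After Jan 5: 345 on hand, pool $6,352.15 (≈ $18.4120 each)
Jan 10, sell 285: 285/345 × $6,352.15 → $5,247.42
After Jan 11: 261 on hand, pool $4,561.93 (≈ $17.4787 each)
Jan 14, sell 219: 219/261 × $4,561.93 → $3,827.82
Total COGS = $5,247.42 + $3,827.82 = $9,075.24
Ending inventory (cost pool remaining) = $734.11
Check: goods available $9,809.35 = COGS $9,075.24 + ending $734.11

COGS = $9,075.24; ending inventory = $734.11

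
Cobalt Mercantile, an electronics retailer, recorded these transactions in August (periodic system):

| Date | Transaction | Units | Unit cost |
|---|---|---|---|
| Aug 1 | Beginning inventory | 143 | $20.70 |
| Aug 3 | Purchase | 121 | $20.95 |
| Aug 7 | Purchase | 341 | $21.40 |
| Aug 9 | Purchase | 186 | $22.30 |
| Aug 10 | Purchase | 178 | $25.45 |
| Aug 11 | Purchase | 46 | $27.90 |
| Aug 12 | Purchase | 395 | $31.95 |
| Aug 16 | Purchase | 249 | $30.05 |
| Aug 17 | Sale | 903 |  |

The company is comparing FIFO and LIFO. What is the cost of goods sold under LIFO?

FIFO COGS: 143 @ $20.70 + 121 @ $20.95 + 341 @ $21.40 + 186 @ $22.30 + 112 @ $25.45 = $19,790.65
LIFO COGS: 249 @ $30.05 + 395 @ $31.95 + 46 @ $27.90 + 178 @ $25.45 + 35 @ $22.30 = $26,696.70

COGS = $26,696.70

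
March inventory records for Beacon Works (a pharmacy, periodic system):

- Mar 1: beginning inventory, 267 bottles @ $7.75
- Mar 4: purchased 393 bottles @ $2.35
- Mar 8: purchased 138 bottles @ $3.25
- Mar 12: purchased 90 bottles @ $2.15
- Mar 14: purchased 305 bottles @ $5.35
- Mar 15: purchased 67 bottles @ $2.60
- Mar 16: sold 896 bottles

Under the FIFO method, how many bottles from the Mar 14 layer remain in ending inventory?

297

Mar 16, 896 sold [FIFO — oldest first]: 267 @ $7.75 + 393 @ $2.35 + 138 @ $3.25 + 90 @ $2.15 + 8 @ $5.35 = $3,677.60
Ending inventory: 297 @ $5.35 + 67 @ $2.60 = $1,763.15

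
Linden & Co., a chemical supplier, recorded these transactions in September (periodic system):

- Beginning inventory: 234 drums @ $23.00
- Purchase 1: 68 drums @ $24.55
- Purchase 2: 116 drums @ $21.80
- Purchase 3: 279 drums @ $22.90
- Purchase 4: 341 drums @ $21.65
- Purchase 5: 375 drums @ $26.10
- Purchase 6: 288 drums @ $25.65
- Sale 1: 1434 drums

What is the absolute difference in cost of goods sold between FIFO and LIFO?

FIFO COGS: 234 @ $23.00 + 68 @ $24.55 + 116 @ $21.80 + 279 @ $22.90 + 341 @ $21.65 + 375 @ $26.10 + 21 @ $25.65 = $33,678.10
LIFO COGS: 288 @ $25.65 + 375 @ $26.10 + 341 @ $21.65 + 279 @ $22.90 + 116 @ $21.80 + 35 @ $24.55 = $34,334.50
Difference = |$33,678.10 − $34,334.50| = $656.40

$656.40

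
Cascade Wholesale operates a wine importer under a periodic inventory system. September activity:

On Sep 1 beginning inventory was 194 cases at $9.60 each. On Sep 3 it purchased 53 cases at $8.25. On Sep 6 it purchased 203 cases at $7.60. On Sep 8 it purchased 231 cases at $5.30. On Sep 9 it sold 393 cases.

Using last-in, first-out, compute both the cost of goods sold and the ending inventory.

Sep 9, 393 sold [LIFO — newest first]: 231 @ $5.30 + 162 @ $7.60 = $2,455.50
Ending inventory: 194 @ $9.60 + 53 @ $8.25 + 41 @ $7.60 = $2,611.25

COGS = $2,455.50; ending inventory = $2,611.25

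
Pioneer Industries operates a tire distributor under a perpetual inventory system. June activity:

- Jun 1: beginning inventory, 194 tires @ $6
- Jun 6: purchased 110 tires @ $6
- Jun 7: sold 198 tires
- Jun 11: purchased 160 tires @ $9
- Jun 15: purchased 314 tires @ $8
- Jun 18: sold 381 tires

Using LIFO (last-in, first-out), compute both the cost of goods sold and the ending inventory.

Jun 7, 198 sold [LIFO — newest first]: 110 @ $6 + 88 @ $6 = $1,188
Jun 18, 381 sold [LIFO — newest first]: 314 @ $8 + 67 @ $9 = $3,115
Total COGS = $1,188 + $3,115 = $4,303
Ending inventory: 106 @ $6 + 93 @ $9 = $1,473

COGS = $4,303; ending inventory = $1,473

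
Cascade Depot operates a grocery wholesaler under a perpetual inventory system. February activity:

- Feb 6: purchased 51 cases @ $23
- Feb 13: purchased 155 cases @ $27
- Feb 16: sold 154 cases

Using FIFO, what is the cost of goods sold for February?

Feb 16, 154 sold [FIFO — oldest first]: 51 @ $23 + 103 @ $27 = $3,954
Ending inventory: 52 @ $27 = $1,404

COGS = $3,954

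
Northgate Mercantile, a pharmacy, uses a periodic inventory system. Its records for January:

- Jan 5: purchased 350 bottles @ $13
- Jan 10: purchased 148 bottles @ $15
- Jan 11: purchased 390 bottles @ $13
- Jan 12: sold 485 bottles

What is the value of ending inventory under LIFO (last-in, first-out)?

Jan 12, 485 sold [LIFO — newest first]: 390 @ $13 + 95 @ $15 = $6,495
Ending inventory: 350 @ $13 + 53 @ $15 = $5,345

Ending inventory = $5,345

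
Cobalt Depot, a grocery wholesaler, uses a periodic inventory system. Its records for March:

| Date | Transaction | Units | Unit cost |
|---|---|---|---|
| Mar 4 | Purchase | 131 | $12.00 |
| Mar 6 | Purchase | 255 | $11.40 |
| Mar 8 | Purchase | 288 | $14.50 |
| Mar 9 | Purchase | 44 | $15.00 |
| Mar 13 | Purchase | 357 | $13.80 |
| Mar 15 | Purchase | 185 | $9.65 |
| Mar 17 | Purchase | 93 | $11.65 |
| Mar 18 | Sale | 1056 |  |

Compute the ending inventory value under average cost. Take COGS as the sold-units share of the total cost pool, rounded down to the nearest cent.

Mar 18, sell 1056: 1056/1353 × $17,110.30 → $13,354.38
Ending inventory (cost pool remaining) = $3,755.92

Ending inventory = $3,755.92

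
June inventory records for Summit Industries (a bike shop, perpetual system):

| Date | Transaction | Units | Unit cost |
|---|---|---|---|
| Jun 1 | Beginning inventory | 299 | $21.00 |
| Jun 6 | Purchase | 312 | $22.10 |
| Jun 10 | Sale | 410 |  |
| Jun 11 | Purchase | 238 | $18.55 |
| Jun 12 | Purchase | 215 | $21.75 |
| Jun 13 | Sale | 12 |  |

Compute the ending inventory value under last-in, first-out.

Jun 10, 410 sold [LIFO — newest first]: 312 @ $22.10 + 98 @ $21.00 = $8,953.20
Jun 13, 12 sold [LIFO — newest first]: 12 @ $21.75 = $261.00
Total COGS = $8,953.20 + $261.00 = $9,214.20
Ending inventory: 201 @ $21.00 + 238 @ $18.55 + 203 @ $21.75 = $13,051.15

Ending inventory = $13,051.15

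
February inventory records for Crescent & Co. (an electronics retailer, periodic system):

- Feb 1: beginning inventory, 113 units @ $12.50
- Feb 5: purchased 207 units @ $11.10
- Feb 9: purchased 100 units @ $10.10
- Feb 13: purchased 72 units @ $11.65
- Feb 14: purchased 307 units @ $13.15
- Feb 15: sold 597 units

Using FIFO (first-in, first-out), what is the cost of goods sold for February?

COGS = $6,939.75

Feb 15, 597 sold [FIFO — oldest first]: 113 @ $12.50 + 207 @ $11.10 + 100 @ $10.10 + 72 @ $11.65 + 105 @ $13.15 = $6,939.75
Ending inventory: 202 @ $13.15 = $2,656.30
Check: goods available $9,596.05 = COGS $6,939.75 + ending $2,656.30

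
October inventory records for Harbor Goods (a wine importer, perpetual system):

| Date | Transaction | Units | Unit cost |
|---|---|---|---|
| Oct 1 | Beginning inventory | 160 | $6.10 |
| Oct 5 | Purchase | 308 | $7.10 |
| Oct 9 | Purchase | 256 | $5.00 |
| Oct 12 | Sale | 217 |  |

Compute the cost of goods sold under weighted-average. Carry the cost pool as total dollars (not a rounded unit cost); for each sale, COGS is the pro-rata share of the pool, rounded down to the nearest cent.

After Oct 1: 160 on hand, pool $976.00 (≈ $6.1000 each)
After Oct 5: 468 on hand, pool $3,162.80 (≈ $6.7581 each)
After Oct 9: 724 on hand, pool $4,442.80 (≈ $6.1365 each)
Oct 12, sell 217: 217/724 × $4,442.80 → $1,331.61
Ending inventory (cost pool remaining) = $3,111.19
Check: goods available $4,442.80 = COGS $1,331.61 + ending $3,111.19

COGS = $1,331.61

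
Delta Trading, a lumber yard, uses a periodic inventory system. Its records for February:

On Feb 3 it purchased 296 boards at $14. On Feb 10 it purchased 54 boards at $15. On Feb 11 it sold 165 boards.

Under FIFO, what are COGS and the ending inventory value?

COGS = $2,310; ending inventory = $2,644

Feb 11, 165 sold [FIFO — oldest first]: 165 @ $14 = $2,310
Ending inventory: 131 @ $14 + 54 @ $15 = $2,644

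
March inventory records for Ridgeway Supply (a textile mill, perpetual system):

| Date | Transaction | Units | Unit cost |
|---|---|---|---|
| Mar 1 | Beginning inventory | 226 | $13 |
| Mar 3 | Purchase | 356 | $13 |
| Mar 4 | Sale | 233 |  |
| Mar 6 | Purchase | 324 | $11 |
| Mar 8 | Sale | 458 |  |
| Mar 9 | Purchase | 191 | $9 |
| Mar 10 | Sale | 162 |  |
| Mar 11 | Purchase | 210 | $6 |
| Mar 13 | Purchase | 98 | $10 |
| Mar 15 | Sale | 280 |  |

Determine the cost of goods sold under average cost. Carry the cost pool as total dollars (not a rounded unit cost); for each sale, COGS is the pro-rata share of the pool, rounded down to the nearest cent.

COGS = $12,709.76

After Mar 1: 226 on hand, pool $2,938.00 (≈ $13.0000 each)
After Mar 3: 582 on hand, pool $7,566.00 (≈ $13.0000 each)
Mar 4, sell 233: 233/582 × $7,566.00 → $3,029.00
After Mar 6: 673 on hand, pool $8,101.00 (≈ $12.0371 each)
Mar 8, sell 458: 458/673 × $8,101.00 → $5,513.01
After Mar 9: 406 on hand, pool $4,306.99 (≈ $10.6083 each)
Mar 10, sell 162: 162/406 × $4,306.99 → $1,718.55
After Mar 11: 454 on hand, pool $3,848.44 (≈ $8.4767 each)
After Mar 13: 552 on hand, pool $4,828.44 (≈ $8.7472 each)
Mar 15, sell 280: 280/552 × $4,828.44 → $2,449.20
Total COGS = $3,029.00 + $5,513.01 + $1,718.55 + $2,449.20 = $12,709.76
Ending inventory (cost pool remaining) = $2,379.24
Check: goods available $15,089.00 = COGS $12,709.76 + ending $2,379.24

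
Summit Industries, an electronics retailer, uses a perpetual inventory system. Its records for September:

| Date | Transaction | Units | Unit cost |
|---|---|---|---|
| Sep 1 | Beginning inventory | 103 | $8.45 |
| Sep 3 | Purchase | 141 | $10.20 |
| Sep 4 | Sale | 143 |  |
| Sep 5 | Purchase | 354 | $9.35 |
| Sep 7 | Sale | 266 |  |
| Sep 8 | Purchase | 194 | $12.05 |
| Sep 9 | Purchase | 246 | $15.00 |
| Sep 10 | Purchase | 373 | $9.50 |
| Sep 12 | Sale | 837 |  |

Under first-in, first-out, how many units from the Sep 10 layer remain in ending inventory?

165

Sep 4, 143 sold [FIFO — oldest first]: 103 @ $8.45 + 40 @ $10.20 = $1,278.35
Sep 7, 266 sold [FIFO — oldest first]: 101 @ $10.20 + 165 @ $9.35 = $2,572.95
Sep 12, 837 sold [FIFO — oldest first]: 189 @ $9.35 + 194 @ $12.05 + 246 @ $15.00 + 208 @ $9.50 = $9,770.85
Total COGS = $1,278.35 + $2,572.95 + $9,770.85 = $13,622.15
Ending inventory: 165 @ $9.50 = $1,567.50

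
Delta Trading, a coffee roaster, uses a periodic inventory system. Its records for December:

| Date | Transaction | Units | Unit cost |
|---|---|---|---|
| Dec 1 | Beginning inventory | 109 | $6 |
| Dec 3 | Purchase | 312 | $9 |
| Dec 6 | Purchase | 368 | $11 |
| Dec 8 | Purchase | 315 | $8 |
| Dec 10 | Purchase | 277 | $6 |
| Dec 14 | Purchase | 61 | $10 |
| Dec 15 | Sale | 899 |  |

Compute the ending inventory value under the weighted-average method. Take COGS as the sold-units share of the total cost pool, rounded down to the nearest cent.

Ending inventory = $4,632.45

Dec 15, sell 899: 899/1442 × $12,302.00 → $7,669.55
Ending inventory (cost pool remaining) = $4,632.45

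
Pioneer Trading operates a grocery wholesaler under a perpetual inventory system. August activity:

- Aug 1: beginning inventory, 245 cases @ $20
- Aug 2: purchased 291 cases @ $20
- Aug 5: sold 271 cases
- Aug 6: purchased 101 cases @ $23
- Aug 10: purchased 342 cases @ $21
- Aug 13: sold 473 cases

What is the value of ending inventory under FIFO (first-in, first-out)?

Ending inventory = $4,935

Aug 5, 271 sold [FIFO — oldest first]: 245 @ $20 + 26 @ $20 = $5,420
Aug 13, 473 sold [FIFO — oldest first]: 265 @ $20 + 101 @ $23 + 107 @ $21 = $9,870
Total COGS = $5,420 + $9,870 = $15,290
Ending inventory: 235 @ $21 = $4,935
Check: goods available $20,225 = COGS $15,290 + ending $4,935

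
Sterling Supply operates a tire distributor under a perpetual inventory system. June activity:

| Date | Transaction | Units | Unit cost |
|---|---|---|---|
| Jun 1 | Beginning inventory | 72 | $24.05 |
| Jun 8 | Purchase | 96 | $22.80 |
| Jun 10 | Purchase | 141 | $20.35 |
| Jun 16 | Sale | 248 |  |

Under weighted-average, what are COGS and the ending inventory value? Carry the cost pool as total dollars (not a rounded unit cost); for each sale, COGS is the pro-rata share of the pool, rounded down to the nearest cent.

After Jun 1: 72 on hand, pool $1,731.60 (≈ $24.0500 each)
After Jun 8: 168 on hand, pool $3,920.40 (≈ $23.3357 each)
After Jun 10: 309 on hand, pool $6,789.75 (≈ $21.9733 each)
Jun 16, sell 248: 248/309 × $6,789.75 → $5,449.37
Ending inventory (cost pool remaining) = $1,340.38
Check: goods available $6,789.75 = COGS $5,449.37 + ending $1,340.38

COGS = $5,449.37; ending inventory = $1,340.38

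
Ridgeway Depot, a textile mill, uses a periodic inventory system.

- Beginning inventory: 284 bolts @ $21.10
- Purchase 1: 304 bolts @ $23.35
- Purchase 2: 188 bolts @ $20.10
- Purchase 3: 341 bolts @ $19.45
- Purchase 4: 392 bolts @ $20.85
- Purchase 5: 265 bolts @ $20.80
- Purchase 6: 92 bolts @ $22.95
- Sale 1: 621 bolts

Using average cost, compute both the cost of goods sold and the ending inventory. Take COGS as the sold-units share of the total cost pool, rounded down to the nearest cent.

COGS = $13,078.48; ending inventory = $26,220.17

Sale 1, sell 621: 621/1866 × $39,298.65 → $13,078.48
Ending inventory (cost pool remaining) = $26,220.17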